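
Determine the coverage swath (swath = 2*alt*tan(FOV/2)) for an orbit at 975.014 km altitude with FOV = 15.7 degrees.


FOV = 15.7 deg = 0.2740167 rad
swath = 2 * alt * tan(FOV/2) = 2 * 975.014 * tan(0.1370083)
swath = 2 * 975.014 * 0.1378721
swath = 268.8545 km

268.8545 km


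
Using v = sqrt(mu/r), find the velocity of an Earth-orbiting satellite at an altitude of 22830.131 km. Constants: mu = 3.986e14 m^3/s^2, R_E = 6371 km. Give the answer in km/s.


r = R_E + alt = 6371.0 + 22830.131 = 29201.1310 km = 2.9201131e+07 m
v = sqrt(mu/r) = sqrt(3.986e14 / 2.9201131e+07) = 3694.6118 m/s = 3.6946 km/s

3.6946 km/s


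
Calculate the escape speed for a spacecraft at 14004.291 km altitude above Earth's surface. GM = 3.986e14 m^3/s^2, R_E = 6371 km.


r = 6371.0 + 14004.291 = 20375.2910 km = 2.0375291e+07 m
v_esc = sqrt(2*mu/r) = sqrt(2*3.986e14 / 2.0375291e+07)
v_esc = 6255.0637 m/s = 6.2551 km/s

6.2551 km/s


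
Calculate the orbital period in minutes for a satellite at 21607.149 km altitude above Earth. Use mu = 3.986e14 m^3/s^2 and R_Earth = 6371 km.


r = 27978.1490 km = 2.7978149e+07 m
T = 2*pi*sqrt(r^3/mu) = 2*pi*sqrt(2.1900647e+22 / 3.986e14)
T = 46573.5872 s = 776.2265 min

776.2265 minutes


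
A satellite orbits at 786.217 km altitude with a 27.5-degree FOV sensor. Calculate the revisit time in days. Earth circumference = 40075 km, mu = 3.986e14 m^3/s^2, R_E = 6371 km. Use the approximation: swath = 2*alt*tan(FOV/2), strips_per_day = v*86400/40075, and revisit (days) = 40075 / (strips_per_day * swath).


swath = 2*786.217*tan(0.2399828) = 384.7722 km
v = sqrt(mu/r) = 7462.7098 m/s = 7.4627 km/s
strips/day = v*86400/40075 = 7.4627*86400/40075 = 16.0893
coverage/day = strips * swath = 16.0893 * 384.7722 = 6190.7091 km
revisit = 40075 / 6190.7091 = 6.4734 days

6.4734 days


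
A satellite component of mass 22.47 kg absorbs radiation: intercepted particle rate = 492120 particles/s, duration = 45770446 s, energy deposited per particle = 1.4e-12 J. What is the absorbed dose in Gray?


Total energy deposited = rate * time * E_per
  = 492120 * 45770446 * 1.4e-12 = 31.5344 J
Dose = E_total / mass = 31.5344 / 22.47
Dose = 1.4034 Gy

1.4034 Gy


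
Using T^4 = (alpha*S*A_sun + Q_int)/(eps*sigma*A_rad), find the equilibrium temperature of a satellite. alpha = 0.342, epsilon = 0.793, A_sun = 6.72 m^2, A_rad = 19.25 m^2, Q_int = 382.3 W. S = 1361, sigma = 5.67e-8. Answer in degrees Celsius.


Numerator = alpha*S*A_sun + Q_int = 0.342*1361*6.72 + 382.3 = 3510.2046 W
Denominator = eps*sigma*A_rad = 0.793*5.67e-8*19.25 = 8.6553968e-07 W/K^4
T^4 = 4.0555098e+09 K^4
T = 252.3547 K = -20.7953 C

-20.7953 degrees Celsius


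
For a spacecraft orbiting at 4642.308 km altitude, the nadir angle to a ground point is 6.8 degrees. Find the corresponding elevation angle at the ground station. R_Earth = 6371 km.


r = R_E + alt = 11013.3080 km
Law of sines in the satellite / Earth-center / ground-point triangle:
  sin(nadir)/R_E = sin(90 + el)/r  =>  cos(el) = (r/R_E)*sin(nadir)
cos(el) = (11013.3080 / 6371.0000) * sin(6.8 deg) = 0.2046805
el = arccos(0.2046805) = 78.1892 deg
(Earth-central angle = 90 - nadir - el = 5.0108 deg)

78.1892 degrees


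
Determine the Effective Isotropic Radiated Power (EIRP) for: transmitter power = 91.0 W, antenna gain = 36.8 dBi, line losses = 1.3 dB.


Pt = 91.0 W = 19.5904 dBW
EIRP = Pt_dBW + Gt - losses = 19.5904 + 36.8 - 1.3 = 55.0904 dBW

55.0904 dBW


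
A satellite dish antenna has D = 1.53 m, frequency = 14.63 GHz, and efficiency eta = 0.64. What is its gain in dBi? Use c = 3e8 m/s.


lambda = c/f = 3e8 / 1.463e+10 = 0.02050581 m
G = eta*(pi*D/lambda)^2 = 0.64*(pi*1.53/0.02050581)^2
G = 35164.8463 (linear)
G = 10*log10(35164.8463) = 45.4611 dBi

45.4611 dBi


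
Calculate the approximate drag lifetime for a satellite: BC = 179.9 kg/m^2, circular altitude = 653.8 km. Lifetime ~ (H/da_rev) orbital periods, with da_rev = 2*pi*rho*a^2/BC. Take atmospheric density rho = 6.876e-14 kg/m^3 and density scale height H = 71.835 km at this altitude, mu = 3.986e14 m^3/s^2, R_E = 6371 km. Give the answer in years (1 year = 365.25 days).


a = R_E + alt = 7024.8000 km = 7.0248e+06 m
da_rev = 2*pi*rho*a^2/BC = 2*pi*6.876e-14*(7.0248e+06)^2/179.9 = 0.118509319 m per revolution
N = H/da_rev = 71835.0000 m / 0.118509319 m = 606154.8645 revolutions
P = 2*pi*sqrt(a^3/mu) = 5859.5217 s
lifetime = N*P = 606154.8645 * 5859.5217 = 3.5517776e+09 s = 41108.5369 days
years = 41108.5369 / 365.25 = 112.5490 years

112.5490 years


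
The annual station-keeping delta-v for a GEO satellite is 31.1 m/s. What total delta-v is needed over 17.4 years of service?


dV = rate * years = 31.1 * 17.4
dV = 541.1400 m/s

541.1400 m/s


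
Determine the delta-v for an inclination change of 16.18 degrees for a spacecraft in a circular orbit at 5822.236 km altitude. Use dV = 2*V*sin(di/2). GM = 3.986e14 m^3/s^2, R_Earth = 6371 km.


r = 12193.2360 km = 1.2193236e+07 m
V = sqrt(mu/r) = 5717.5393 m/s
di = 16.18 deg = 0.2823943 rad
dV = 2*V*sin(di/2) = 2*5717.5393*sin(0.1411971)
dV = 1609.2407 m/s = 1.6092 km/s

1.6092 km/s


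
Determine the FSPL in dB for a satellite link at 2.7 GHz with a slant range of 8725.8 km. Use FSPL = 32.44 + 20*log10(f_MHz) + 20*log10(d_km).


f = 2.7 GHz = 2700.0000 MHz
d = 8725.8 km
FSPL = 32.44 + 20*log10(2700.0000) + 20*log10(8725.8)
FSPL = 32.44 + 68.6273 + 78.8161
FSPL = 179.8834 dB

179.8834 dB


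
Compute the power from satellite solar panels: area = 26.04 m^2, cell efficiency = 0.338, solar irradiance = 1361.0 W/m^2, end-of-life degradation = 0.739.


P = area * eta * S * degradation
P = 26.04 * 0.338 * 1361.0 * 0.739
P = 8852.3840 W

8852.3840 W


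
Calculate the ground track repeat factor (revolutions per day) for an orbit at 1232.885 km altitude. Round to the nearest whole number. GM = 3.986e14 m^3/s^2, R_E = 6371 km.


r = 7.603885e+06 m
T = 2*pi*sqrt(r^3/mu) = 6598.7934 s = 109.9799 min
revs/day = 1440 / 109.9799 = 13.0933
Rounded: 13 revolutions per day

13 revolutions per day


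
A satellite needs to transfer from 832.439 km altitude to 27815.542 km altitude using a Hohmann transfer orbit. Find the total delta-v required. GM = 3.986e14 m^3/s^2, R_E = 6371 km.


r1 = 7203.4390 km = 7.203439e+06 m
r2 = 34186.5420 km = 3.4186542e+07 m
dv1 = sqrt(mu/r1)*(sqrt(2*r2/(r1+r2)) - 1) = 2122.0593 m/s
dv2 = sqrt(mu/r2)*(1 - sqrt(2*r1/(r1+r2))) = 1400.0581 m/s
total dv = |dv1| + |dv2| = 2122.0593 + 1400.0581 = 3522.1174 m/s = 3.5221 km/s

3.5221 km/s


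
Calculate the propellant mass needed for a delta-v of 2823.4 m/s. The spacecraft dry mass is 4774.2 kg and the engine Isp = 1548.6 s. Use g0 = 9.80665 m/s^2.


ve = Isp * g0 = 1548.6 * 9.80665 = 15186.578190 m/s
mass ratio = exp(dv/ve) = exp(2823.4/15186.578190) = 1.20431888
m_prop = m_dry * (mr - 1) = 4774.2 * (1.20431888 - 1)
m_prop = 975.4592 kg

975.4592 kg


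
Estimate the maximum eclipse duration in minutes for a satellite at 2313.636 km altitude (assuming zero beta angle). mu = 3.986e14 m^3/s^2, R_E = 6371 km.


r = 8684.6360 km
T = 134.2417 min
Eclipse fraction = arcsin(R_E/r)/pi = arcsin(6371.0000/8684.6360)/pi
= arcsin(0.7335944)/pi = 0.2621587
Eclipse duration = 0.2621587 * 134.2417 = 35.1926 min

35.1926 minutes


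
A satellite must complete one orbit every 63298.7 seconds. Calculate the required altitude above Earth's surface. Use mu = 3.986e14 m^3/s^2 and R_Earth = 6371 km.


T = 63298.7 s
r = (mu*T^2/(4*pi^2))^(1/3) = (3.986e14 * 63298.7^2 / (4*pi^2))^(1/3)
r = 3.432857e+07 m = 34328.5700 km
alt = r - R_E = 34328.5700 - 6371 = 27957.5700 km

27957.5700 km


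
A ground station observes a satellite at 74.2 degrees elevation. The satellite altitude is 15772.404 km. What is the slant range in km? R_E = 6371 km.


h = 15772.404 km, el = 74.2 deg
d = -R_E*sin(el) + sqrt((R_E*sin(el))^2 + 2*R_E*h + h^2)
d = -6371.0000*sin(1.2950) + sqrt((6371.0000*0.962218)^2 + 2*6371.0000*15772.404 + 15772.404^2)
d = 15945.0612 km

15945.0612 km


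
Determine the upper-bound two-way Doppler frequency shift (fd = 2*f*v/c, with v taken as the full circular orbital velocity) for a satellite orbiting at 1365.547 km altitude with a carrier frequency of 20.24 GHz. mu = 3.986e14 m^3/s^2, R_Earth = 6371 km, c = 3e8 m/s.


r = 7.736547e+06 m
v = sqrt(mu/r) = 7177.8613 m/s (worst-case radial velocity)
f = 20.24 GHz = 2.024e+10 Hz
fd = 2*f*v/c = 2*2.024e+10*7177.8613/3.0e+08
fd = 968532.7536 Hz

968532.7536 Hz


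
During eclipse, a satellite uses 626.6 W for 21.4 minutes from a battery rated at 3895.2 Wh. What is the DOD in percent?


E_used = P * t / 60 = 626.6 * 21.4 / 60 = 223.4873 Wh
DOD = E_used / E_total * 100 = 223.4873 / 3895.2 * 100
DOD = 5.7375 %

5.7375 %


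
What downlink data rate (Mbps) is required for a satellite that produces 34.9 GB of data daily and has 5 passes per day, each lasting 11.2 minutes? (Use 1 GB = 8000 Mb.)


total contact time = 5 * 11.2 * 60 = 3360.0000 s
data = 34.9 GB = 279200.0000 Mb
rate = 279200.0000 / 3360.0000 = 83.0952 Mbps

83.0952 Mbps


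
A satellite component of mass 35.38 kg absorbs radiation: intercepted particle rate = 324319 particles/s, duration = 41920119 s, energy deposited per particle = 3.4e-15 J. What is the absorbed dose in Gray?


Total energy deposited = rate * time * E_per
  = 324319 * 41920119 * 3.4e-15 = 0.04622467 J
Dose = E_total / mass = 0.04622467 / 35.38
Dose = 0.00130652 Gy

0.0013 Gy


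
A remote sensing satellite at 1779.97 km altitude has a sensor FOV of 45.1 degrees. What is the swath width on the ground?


FOV = 45.1 deg = 0.7871435 rad
swath = 2 * alt * tan(FOV/2) = 2 * 1779.97 * tan(0.3935717)
swath = 2 * 1779.97 * 0.4152363
swath = 1478.2164 km

1478.2164 km


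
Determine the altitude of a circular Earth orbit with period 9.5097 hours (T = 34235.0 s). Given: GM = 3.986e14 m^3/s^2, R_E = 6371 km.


T = 34235.0 s
r = (mu*T^2/(4*pi^2))^(1/3) = (3.986e14 * 34235.0^2 / (4*pi^2))^(1/3)
r = 2.2787993e+07 m = 22787.9928 km
alt = r - R_E = 22787.9928 - 6371 = 16416.9928 km

16416.9928 km


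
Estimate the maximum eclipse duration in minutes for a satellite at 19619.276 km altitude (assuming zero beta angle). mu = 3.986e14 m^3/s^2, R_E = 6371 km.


r = 25990.2760 km
T = 694.9864 min
Eclipse fraction = arcsin(R_E/r)/pi = arcsin(6371.0000/25990.2760)/pi
= arcsin(0.2451301)/pi = 0.07883069
Eclipse duration = 0.07883069 * 694.9864 = 54.7863 min

54.7863 minutes


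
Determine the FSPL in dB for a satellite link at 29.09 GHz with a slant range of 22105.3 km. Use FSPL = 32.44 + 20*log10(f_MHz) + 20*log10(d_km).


f = 29.09 GHz = 29090.0000 MHz
d = 22105.3 km
FSPL = 32.44 + 20*log10(29090.0000) + 20*log10(22105.3)
FSPL = 32.44 + 89.2749 + 86.8899
FSPL = 208.6048 dB

208.6048 dB


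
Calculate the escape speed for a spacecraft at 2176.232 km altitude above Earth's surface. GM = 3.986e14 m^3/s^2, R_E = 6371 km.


r = 6371.0 + 2176.232 = 8547.2320 km = 8.547232e+06 m
v_esc = sqrt(2*mu/r) = sqrt(2*3.986e14 / 8.547232e+06)
v_esc = 9657.6375 m/s = 9.6576 km/s

9.6576 km/s


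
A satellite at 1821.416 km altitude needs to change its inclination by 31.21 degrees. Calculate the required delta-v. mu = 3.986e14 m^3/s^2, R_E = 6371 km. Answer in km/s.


r = 8192.4160 km = 8.192416e+06 m
V = sqrt(mu/r) = 6975.2961 m/s
di = 31.21 deg = 0.5447173 rad
dV = 2*V*sin(di/2) = 2*6975.2961*sin(0.2723586)
dV = 3752.7633 m/s = 3.7528 km/s

3.7528 km/s


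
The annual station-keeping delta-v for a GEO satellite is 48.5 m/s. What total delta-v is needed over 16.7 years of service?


dV = rate * years = 48.5 * 16.7
dV = 809.9500 m/s

809.9500 m/s


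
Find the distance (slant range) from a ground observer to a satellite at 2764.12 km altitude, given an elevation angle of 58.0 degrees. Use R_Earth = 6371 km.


h = 2764.12 km, el = 58.0 deg
d = -R_E*sin(el) + sqrt((R_E*sin(el))^2 + 2*R_E*h + h^2)
d = -6371.0000*sin(1.0123) + sqrt((6371.0000*0.8480481)^2 + 2*6371.0000*2764.12 + 2764.12^2)
d = 3085.4459 km

3085.4459 km


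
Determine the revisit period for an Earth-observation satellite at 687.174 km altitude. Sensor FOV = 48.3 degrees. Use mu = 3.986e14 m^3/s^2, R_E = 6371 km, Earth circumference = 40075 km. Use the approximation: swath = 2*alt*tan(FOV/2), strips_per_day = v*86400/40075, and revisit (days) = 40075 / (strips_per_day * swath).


swath = 2*687.174*tan(0.421497) = 616.2155 km
v = sqrt(mu/r) = 7514.8872 m/s = 7.5149 km/s
strips/day = v*86400/40075 = 7.5149*86400/40075 = 16.2018
coverage/day = strips * swath = 16.2018 * 616.2155 = 9983.7861 km
revisit = 40075 / 9983.7861 = 4.0140 days

4.0140 days


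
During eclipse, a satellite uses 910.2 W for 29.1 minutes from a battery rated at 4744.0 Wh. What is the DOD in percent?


E_used = P * t / 60 = 910.2 * 29.1 / 60 = 441.4470 Wh
DOD = E_used / E_total * 100 = 441.4470 / 4744.0 * 100
DOD = 9.3054 %

9.3054 %


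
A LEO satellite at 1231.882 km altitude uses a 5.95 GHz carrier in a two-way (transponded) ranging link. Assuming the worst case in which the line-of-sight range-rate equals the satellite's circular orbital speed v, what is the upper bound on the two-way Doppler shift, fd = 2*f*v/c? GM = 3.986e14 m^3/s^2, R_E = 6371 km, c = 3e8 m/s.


r = 7.602882e+06 m
v = sqrt(mu/r) = 7240.6828 m/s (worst-case radial velocity)
f = 5.95 GHz = 5.95e+09 Hz
fd = 2*f*v/c = 2*5.95e+09*7240.6828/3.0e+08
fd = 287213.7509 Hz

287213.7509 Hz


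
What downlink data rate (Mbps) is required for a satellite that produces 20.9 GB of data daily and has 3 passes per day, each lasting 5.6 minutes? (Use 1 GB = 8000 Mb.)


total contact time = 3 * 5.6 * 60 = 1008.0000 s
data = 20.9 GB = 167200.0000 Mb
rate = 167200.0000 / 1008.0000 = 165.8730 Mbps

165.8730 Mbps


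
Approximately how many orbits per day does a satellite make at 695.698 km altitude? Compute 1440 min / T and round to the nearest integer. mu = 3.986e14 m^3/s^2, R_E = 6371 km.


r = 7.066698e+06 m
T = 2*pi*sqrt(r^3/mu) = 5912.0217 s = 98.5337 min
revs/day = 1440 / 98.5337 = 14.6143
Rounded: 15 revolutions per day

15 revolutions per day


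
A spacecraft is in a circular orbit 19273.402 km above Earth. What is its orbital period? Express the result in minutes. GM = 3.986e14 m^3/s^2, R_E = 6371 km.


r = 25644.4020 km = 2.5644402e+07 m
T = 2*pi*sqrt(r^3/mu) = 2*pi*sqrt(1.6864665e+22 / 3.986e14)
T = 40869.5716 s = 681.1595 min

681.1595 minutes


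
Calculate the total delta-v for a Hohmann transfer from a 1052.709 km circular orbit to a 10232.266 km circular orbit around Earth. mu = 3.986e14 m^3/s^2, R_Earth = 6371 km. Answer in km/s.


r1 = 7423.7090 km = 7.423709e+06 m
r2 = 16603.2660 km = 1.6603266e+07 m
dv1 = sqrt(mu/r1)*(sqrt(2*r2/(r1+r2)) - 1) = 1286.7682 m/s
dv2 = sqrt(mu/r2)*(1 - sqrt(2*r1/(r1+r2))) = 1048.0683 m/s
total dv = |dv1| + |dv2| = 1286.7682 + 1048.0683 = 2334.8365 m/s = 2.3348 km/s

2.3348 km/s


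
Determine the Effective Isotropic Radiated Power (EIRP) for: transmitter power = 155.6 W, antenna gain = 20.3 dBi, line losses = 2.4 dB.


Pt = 155.6 W = 21.9201 dBW
EIRP = Pt_dBW + Gt - losses = 21.9201 + 20.3 - 2.4 = 39.8201 dBW

39.8201 dBW


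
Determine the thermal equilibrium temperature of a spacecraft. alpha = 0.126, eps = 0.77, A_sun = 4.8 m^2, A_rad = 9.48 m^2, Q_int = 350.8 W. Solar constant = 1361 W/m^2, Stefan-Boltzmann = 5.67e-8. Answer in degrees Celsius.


Numerator = alpha*S*A_sun + Q_int = 0.126*1361*4.8 + 350.8 = 1173.9328 W
Denominator = eps*sigma*A_rad = 0.77*5.67e-8*9.48 = 4.1388732e-07 W/K^4
T^4 = 2.8363585e+09 K^4
T = 230.7758 K = -42.3742 C

-42.3742 degrees Celsius


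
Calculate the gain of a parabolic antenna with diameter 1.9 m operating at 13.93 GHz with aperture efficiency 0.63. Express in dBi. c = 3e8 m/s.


lambda = c/f = 3e8 / 1.393e+10 = 0.02153625 m
G = eta*(pi*D/lambda)^2 = 0.63*(pi*1.9/0.02153625)^2
G = 48395.7495 (linear)
G = 10*log10(48395.7495) = 46.8481 dBi

46.8481 dBi


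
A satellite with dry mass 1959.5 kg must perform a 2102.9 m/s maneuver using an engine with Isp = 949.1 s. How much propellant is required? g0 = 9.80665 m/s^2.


ve = Isp * g0 = 949.1 * 9.80665 = 9307.491515 m/s
mass ratio = exp(dv/ve) = exp(2102.9/9307.491515) = 1.25349579
m_prop = m_dry * (mr - 1) = 1959.5 * (1.25349579 - 1)
m_prop = 496.7250 kg

496.7250 kg


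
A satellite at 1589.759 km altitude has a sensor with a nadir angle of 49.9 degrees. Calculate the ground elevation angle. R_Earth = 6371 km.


r = R_E + alt = 7960.7590 km
Law of sines in the satellite / Earth-center / ground-point triangle:
  sin(nadir)/R_E = sin(90 + el)/r  =>  cos(el) = (r/R_E)*sin(nadir)
cos(el) = (7960.7590 / 6371.0000) * sin(49.9 deg) = 0.9557926
el = arccos(0.9557926) = 17.1001 deg
(Earth-central angle = 90 - nadir - el = 22.9999 deg)

17.1001 degrees


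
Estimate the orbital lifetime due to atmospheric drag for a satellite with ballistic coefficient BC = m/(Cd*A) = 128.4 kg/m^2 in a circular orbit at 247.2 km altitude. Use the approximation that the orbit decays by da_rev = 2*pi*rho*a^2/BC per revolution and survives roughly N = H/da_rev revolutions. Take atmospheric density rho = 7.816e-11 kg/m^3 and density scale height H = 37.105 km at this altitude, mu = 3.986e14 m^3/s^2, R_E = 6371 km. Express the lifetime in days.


a = R_E + alt = 6618.2000 km = 6.6182e+06 m
da_rev = 2*pi*rho*a^2/BC = 2*pi*7.816e-11*(6.6182e+06)^2/128.4 = 167.524824 m per revolution
N = H/da_rev = 37105.0000 m / 167.524824 m = 221.4896 revolutions
P = 2*pi*sqrt(a^3/mu) = 5358.2263 s
lifetime = N*P = 221.4896 * 5358.2263 = 1.1867912e+06 s = 13.7360 days

13.7360 days


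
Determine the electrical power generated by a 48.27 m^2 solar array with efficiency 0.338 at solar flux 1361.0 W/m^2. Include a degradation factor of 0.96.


P = area * eta * S * degradation
P = 48.27 * 0.338 * 1361.0 * 0.96
P = 21316.8661 W

21316.8661 W


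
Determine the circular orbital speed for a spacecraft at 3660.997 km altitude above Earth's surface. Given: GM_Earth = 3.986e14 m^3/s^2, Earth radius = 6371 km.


r = R_E + alt = 6371.0 + 3660.997 = 10031.9970 km = 1.0031997e+07 m
v = sqrt(mu/r) = sqrt(3.986e14 / 1.0031997e+07) = 6303.4012 m/s = 6.3034 km/s

6.3034 km/s


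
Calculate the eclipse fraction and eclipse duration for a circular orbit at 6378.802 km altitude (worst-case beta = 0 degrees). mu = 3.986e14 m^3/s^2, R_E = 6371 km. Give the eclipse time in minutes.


r = 12749.8020 km
T = 238.7894 min
Eclipse fraction = arcsin(R_E/r)/pi = arcsin(6371.0000/12749.8020)/pi
= arcsin(0.499694)/pi = 0.1665542
Eclipse duration = 0.1665542 * 238.7894 = 39.7714 min

39.7714 minutes


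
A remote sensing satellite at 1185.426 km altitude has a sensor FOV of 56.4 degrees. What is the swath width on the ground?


FOV = 56.4 deg = 0.9843657 rad
swath = 2 * alt * tan(FOV/2) = 2 * 1185.426 * tan(0.4921828)
swath = 2 * 1185.426 * 0.5361953
swath = 1271.2397 km

1271.2397 km


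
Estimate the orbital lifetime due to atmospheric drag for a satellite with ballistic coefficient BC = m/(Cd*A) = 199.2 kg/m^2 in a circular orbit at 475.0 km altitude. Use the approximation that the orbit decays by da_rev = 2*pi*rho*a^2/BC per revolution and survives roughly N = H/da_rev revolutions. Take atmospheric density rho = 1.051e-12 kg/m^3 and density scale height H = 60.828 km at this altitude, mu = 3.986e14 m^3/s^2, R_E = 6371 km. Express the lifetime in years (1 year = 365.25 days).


a = R_E + alt = 6846.0000 km = 6.846e+06 m
da_rev = 2*pi*rho*a^2/BC = 2*pi*1.051e-12*(6.846e+06)^2/199.2 = 1.553700 m per revolution
N = H/da_rev = 60828.0000 m / 1.553700 m = 39150.4265 revolutions
P = 2*pi*sqrt(a^3/mu) = 5637.2405 s
lifetime = N*P = 39150.4265 * 5637.2405 = 2.2070037e+08 s = 2554.4024 days
years = 2554.4024 / 365.25 = 6.9936 years

6.9936 years


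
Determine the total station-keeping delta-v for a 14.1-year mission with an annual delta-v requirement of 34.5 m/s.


dV = rate * years = 34.5 * 14.1
dV = 486.4500 m/s

486.4500 m/s


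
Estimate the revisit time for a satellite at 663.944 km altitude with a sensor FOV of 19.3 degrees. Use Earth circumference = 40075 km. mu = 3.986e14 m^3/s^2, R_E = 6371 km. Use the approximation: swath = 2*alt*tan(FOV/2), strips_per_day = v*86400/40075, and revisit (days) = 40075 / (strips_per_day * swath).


swath = 2*663.944*tan(0.1684243) = 225.7876 km
v = sqrt(mu/r) = 7527.2844 m/s = 7.5273 km/s
strips/day = v*86400/40075 = 7.5273*86400/40075 = 16.2285
coverage/day = strips * swath = 16.2285 * 225.7876 = 3664.1949 km
revisit = 40075 / 3664.1949 = 10.9369 days

10.9369 days


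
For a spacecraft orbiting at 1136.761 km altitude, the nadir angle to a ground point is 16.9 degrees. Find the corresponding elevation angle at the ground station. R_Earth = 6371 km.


r = R_E + alt = 7507.7610 km
Law of sines in the satellite / Earth-center / ground-point triangle:
  sin(nadir)/R_E = sin(90 + el)/r  =>  cos(el) = (r/R_E)*sin(nadir)
cos(el) = (7507.7610 / 6371.0000) * sin(16.9 deg) = 0.3425714
el = arccos(0.3425714) = 69.9664 deg
(Earth-central angle = 90 - nadir - el = 3.1336 deg)

69.9664 degrees


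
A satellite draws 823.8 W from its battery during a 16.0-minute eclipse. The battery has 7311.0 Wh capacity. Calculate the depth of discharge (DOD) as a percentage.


E_used = P * t / 60 = 823.8 * 16.0 / 60 = 219.6800 Wh
DOD = E_used / E_total * 100 = 219.6800 / 7311.0 * 100
DOD = 3.0048 %

3.0048 %


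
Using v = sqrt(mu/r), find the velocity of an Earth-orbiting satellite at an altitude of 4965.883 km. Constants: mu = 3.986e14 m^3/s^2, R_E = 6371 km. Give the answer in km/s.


r = R_E + alt = 6371.0 + 4965.883 = 11336.8830 km = 1.1336883e+07 m
v = sqrt(mu/r) = sqrt(3.986e14 / 1.1336883e+07) = 5929.5511 m/s = 5.9296 km/s

5.9296 km/s


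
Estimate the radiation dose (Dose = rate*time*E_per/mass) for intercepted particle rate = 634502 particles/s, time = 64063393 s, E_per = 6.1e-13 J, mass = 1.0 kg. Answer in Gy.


Total energy deposited = rate * time * E_per
  = 634502 * 64063393 * 6.1e-13 = 24.7955 J
Dose = E_total / mass = 24.7955 / 1.0
Dose = 24.7955 Gy

24.7955 Gy


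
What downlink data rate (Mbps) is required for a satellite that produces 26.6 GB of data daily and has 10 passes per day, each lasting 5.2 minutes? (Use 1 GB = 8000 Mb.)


total contact time = 10 * 5.2 * 60 = 3120.0000 s
data = 26.6 GB = 212800.0000 Mb
rate = 212800.0000 / 3120.0000 = 68.2051 Mbps

68.2051 Mbps


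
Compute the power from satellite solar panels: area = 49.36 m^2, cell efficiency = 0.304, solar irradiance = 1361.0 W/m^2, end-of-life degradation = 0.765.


P = area * eta * S * degradation
P = 49.36 * 0.304 * 1361.0 * 0.765
P = 15623.1389 W

15623.1389 W


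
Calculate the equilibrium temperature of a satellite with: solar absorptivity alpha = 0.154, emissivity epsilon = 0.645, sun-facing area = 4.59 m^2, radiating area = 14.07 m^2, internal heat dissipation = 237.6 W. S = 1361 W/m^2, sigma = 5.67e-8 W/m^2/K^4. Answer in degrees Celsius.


Numerator = alpha*S*A_sun + Q_int = 0.154*1361*4.59 + 237.6 = 1199.6365 W
Denominator = eps*sigma*A_rad = 0.645*5.67e-8*14.07 = 5.1456101e-07 W/K^4
T^4 = 2.3313785e+09 K^4
T = 219.7370 K = -53.4130 C

-53.4130 degrees Celsius


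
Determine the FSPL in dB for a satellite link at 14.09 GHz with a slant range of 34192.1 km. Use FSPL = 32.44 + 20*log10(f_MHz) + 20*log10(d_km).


f = 14.09 GHz = 14090.0000 MHz
d = 34192.1 km
FSPL = 32.44 + 20*log10(14090.0000) + 20*log10(34192.1)
FSPL = 32.44 + 82.9782 + 90.6785
FSPL = 206.0967 dB

206.0967 dB


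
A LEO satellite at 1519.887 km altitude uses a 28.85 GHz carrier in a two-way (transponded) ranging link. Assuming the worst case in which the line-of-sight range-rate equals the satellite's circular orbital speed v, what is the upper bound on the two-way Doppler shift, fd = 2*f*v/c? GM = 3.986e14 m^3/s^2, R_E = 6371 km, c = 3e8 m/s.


r = 7.890887e+06 m
v = sqrt(mu/r) = 7107.3178 m/s (worst-case radial velocity)
f = 28.85 GHz = 2.885e+10 Hz
fd = 2*f*v/c = 2*2.885e+10*7107.3178/3.0e+08
fd = 1.3669741e+06 Hz

1.3670e+06 Hz


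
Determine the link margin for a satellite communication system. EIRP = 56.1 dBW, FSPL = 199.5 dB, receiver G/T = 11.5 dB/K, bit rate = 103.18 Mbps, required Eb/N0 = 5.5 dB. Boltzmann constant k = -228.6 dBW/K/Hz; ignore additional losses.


C/N0 = EIRP - FSPL + G/T - k = 56.1 - 199.5 + 11.5 - (-228.6)
C/N0 = 96.7000 dB-Hz
R_b = 103.18 Mbps = 1.0318e+08 bps -> 10*log10(R_b) = 80.1360 dB-Hz
Eb/N0 = C/N0 - 10*log10(R_b) = 96.7000 - 80.1360 = 16.5640 dB
Margin = Eb/N0 - Eb/N0_req = 16.5640 - 5.5 = 11.0640 dB (link closes)

11.0640 dB


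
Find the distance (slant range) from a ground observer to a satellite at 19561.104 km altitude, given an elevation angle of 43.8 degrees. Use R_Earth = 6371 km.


h = 19561.104 km, el = 43.8 deg
d = -R_E*sin(el) + sqrt((R_E*sin(el))^2 + 2*R_E*h + h^2)
d = -6371.0000*sin(0.7644542) + sqrt((6371.0000*0.6921432)^2 + 2*6371.0000*19561.104 + 19561.104^2)
d = 21111.5106 km

21111.5106 km


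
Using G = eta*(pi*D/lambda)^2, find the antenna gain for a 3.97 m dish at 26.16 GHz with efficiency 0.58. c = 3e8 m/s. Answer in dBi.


lambda = c/f = 3e8 / 2.616e+10 = 0.01146789 m
G = eta*(pi*D/lambda)^2 = 0.58*(pi*3.97/0.01146789)^2
G = 686027.8115 (linear)
G = 10*log10(686027.8115) = 58.3634 dBi

58.3634 dBi


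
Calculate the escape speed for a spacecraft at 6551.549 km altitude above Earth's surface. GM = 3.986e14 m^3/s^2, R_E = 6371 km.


r = 6371.0 + 6551.549 = 12922.5490 km = 1.2922549e+07 m
v_esc = sqrt(2*mu/r) = sqrt(2*3.986e14 / 1.2922549e+07)
v_esc = 7854.3374 m/s = 7.8543 km/s

7.8543 km/s


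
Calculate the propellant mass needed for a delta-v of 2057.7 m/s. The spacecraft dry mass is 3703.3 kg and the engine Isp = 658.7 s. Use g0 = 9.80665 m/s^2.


ve = Isp * g0 = 658.7 * 9.80665 = 6459.640355 m/s
mass ratio = exp(dv/ve) = exp(2057.7/6459.640355) = 1.37512845
m_prop = m_dry * (mr - 1) = 3703.3 * (1.37512845 - 1)
m_prop = 1389.2132 kg

1389.2132 kg


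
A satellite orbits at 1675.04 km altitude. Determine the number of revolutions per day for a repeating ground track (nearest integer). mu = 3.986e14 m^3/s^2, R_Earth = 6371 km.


r = 8.04604e+06 m
T = 2*pi*sqrt(r^3/mu) = 7182.6467 s = 119.7108 min
revs/day = 1440 / 119.7108 = 12.0290
Rounded: 12 revolutions per day

12 revolutions per day


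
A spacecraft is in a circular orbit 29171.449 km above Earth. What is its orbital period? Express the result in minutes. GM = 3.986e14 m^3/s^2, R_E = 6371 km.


r = 35542.4490 km = 3.5542449e+07 m
T = 2*pi*sqrt(r^3/mu) = 2*pi*sqrt(4.4899556e+22 / 3.986e14)
T = 66685.6279 s = 1111.4271 min

1111.4271 minutes


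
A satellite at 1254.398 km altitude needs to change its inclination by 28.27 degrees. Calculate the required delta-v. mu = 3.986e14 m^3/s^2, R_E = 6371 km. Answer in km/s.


r = 7625.3980 km = 7.625398e+06 m
V = sqrt(mu/r) = 7229.9849 m/s
di = 28.27 deg = 0.4934046 rad
dV = 2*V*sin(di/2) = 2*7229.9849*sin(0.2467023)
dV = 3531.2320 m/s = 3.5312 km/s

3.5312 km/s


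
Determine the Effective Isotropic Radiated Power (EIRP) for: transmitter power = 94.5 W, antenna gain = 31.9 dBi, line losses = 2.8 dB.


Pt = 94.5 W = 19.7543 dBW
EIRP = Pt_dBW + Gt - losses = 19.7543 + 31.9 - 2.8 = 48.8543 dBW

48.8543 dBW


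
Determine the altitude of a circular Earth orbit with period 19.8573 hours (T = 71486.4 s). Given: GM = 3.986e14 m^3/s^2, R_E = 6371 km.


T = 71486.4 s
r = (mu*T^2/(4*pi^2))^(1/3) = (3.986e14 * 71486.4^2 / (4*pi^2))^(1/3)
r = 3.7228437e+07 m = 37228.4371 km
alt = r - R_E = 37228.4371 - 6371 = 30857.4371 km

30857.4371 km


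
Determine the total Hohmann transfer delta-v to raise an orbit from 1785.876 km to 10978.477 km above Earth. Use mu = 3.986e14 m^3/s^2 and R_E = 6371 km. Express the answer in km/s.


r1 = 8156.8760 km = 8.156876e+06 m
r2 = 17349.4770 km = 1.7349477e+07 m
dv1 = sqrt(mu/r1)*(sqrt(2*r2/(r1+r2)) - 1) = 1162.9616 m/s
dv2 = sqrt(mu/r2)*(1 - sqrt(2*r1/(r1+r2))) = 959.8514 m/s
total dv = |dv1| + |dv2| = 1162.9616 + 959.8514 = 2122.8130 m/s = 2.1228 km/s

2.1228 km/s


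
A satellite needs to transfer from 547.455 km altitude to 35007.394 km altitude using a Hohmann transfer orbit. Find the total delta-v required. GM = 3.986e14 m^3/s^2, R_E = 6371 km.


r1 = 6918.4550 km = 6.918455e+06 m
r2 = 41378.3940 km = 4.1378394e+07 m
dv1 = sqrt(mu/r1)*(sqrt(2*r2/(r1+r2)) - 1) = 2345.4938 m/s
dv2 = sqrt(mu/r2)*(1 - sqrt(2*r1/(r1+r2))) = 1442.4382 m/s
total dv = |dv1| + |dv2| = 2345.4938 + 1442.4382 = 3787.9320 m/s = 3.7879 km/s

3.7879 km/s


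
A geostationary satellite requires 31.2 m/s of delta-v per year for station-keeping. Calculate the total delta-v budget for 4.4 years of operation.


dV = rate * years = 31.2 * 4.4
dV = 137.2800 m/s

137.2800 m/s


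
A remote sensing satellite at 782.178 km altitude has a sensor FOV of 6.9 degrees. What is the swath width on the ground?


FOV = 6.9 deg = 0.1204277 rad
swath = 2 * alt * tan(FOV/2) = 2 * 782.178 * tan(0.06021386)
swath = 2 * 782.178 * 0.06028674
swath = 94.3099 km

94.3099 km


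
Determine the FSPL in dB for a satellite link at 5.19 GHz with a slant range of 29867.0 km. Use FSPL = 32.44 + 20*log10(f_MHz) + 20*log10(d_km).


f = 5.19 GHz = 5190.0000 MHz
d = 29867.0 km
FSPL = 32.44 + 20*log10(5190.0000) + 20*log10(29867.0)
FSPL = 32.44 + 74.3033 + 89.5038
FSPL = 196.2472 dB

196.2472 dB


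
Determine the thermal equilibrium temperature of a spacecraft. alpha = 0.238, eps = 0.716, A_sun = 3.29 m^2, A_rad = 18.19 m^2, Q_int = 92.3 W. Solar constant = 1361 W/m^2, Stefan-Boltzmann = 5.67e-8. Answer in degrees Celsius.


Numerator = alpha*S*A_sun + Q_int = 0.238*1361*3.29 + 92.3 = 1157.9902 W
Denominator = eps*sigma*A_rad = 0.716*5.67e-8*18.19 = 7.3846307e-07 W/K^4
T^4 = 1.5681085e+09 K^4
T = 198.9959 K = -74.1541 C

-74.1541 degrees Celsius


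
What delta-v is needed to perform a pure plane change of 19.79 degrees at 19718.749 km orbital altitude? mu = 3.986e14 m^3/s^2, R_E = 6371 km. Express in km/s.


r = 26089.7490 km = 2.6089749e+07 m
V = sqrt(mu/r) = 3908.7122 m/s
di = 19.79 deg = 0.3454007 rad
dV = 2*V*sin(di/2) = 2*3908.7122*sin(0.1727003)
dV = 1343.3707 m/s = 1.3434 km/s

1.3434 km/s


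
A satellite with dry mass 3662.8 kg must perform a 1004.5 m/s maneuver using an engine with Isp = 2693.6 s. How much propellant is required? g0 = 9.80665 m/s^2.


ve = Isp * g0 = 2693.6 * 9.80665 = 26415.192440 m/s
mass ratio = exp(dv/ve) = exp(1004.5/26415.192440) = 1.03875965
m_prop = m_dry * (mr - 1) = 3662.8 * (1.03875965 - 1)
m_prop = 141.9689 kg

141.9689 kg


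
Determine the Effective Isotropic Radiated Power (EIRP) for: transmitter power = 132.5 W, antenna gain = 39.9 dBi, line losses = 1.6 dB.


Pt = 132.5 W = 21.2222 dBW
EIRP = Pt_dBW + Gt - losses = 21.2222 + 39.9 - 1.6 = 59.5222 dBW

59.5222 dBW


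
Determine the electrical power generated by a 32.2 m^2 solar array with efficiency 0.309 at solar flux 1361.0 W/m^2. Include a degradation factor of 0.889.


P = area * eta * S * degradation
P = 32.2 * 0.309 * 1361.0 * 0.889
P = 12038.5516 W

12038.5516 W


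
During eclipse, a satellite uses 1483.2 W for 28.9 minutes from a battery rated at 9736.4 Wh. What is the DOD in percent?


E_used = P * t / 60 = 1483.2 * 28.9 / 60 = 714.4080 Wh
DOD = E_used / E_total * 100 = 714.4080 / 9736.4 * 100
DOD = 7.3375 %

7.3375 %


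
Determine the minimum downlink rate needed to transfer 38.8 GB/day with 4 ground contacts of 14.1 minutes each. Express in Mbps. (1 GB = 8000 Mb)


total contact time = 4 * 14.1 * 60 = 3384.0000 s
data = 38.8 GB = 310400.0000 Mb
rate = 310400.0000 / 3384.0000 = 91.7258 Mbps

91.7258 Mbps


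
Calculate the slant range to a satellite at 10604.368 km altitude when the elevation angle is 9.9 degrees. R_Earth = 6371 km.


h = 10604.368 km, el = 9.9 deg
d = -R_E*sin(el) + sqrt((R_E*sin(el))^2 + 2*R_E*h + h^2)
d = -6371.0000*sin(0.1727876) + sqrt((6371.0000*0.1719291)^2 + 2*6371.0000*10604.368 + 10604.368^2)
d = 14677.1884 km

14677.1884 km


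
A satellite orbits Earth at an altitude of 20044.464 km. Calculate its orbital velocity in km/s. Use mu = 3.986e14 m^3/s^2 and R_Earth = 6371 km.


r = R_E + alt = 6371.0 + 20044.464 = 26415.4640 km = 2.6415464e+07 m
v = sqrt(mu/r) = sqrt(3.986e14 / 2.6415464e+07) = 3884.5394 m/s = 3.8845 km/s

3.8845 km/s


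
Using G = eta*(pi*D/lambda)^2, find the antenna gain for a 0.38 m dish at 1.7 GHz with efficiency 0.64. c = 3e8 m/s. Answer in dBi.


lambda = c/f = 3e8 / 1.7e+09 = 0.1764706 m
G = eta*(pi*D/lambda)^2 = 0.64*(pi*0.38/0.1764706)^2
G = 29.2888 (linear)
G = 10*log10(29.2888) = 14.6670 dBi

14.6670 dBi


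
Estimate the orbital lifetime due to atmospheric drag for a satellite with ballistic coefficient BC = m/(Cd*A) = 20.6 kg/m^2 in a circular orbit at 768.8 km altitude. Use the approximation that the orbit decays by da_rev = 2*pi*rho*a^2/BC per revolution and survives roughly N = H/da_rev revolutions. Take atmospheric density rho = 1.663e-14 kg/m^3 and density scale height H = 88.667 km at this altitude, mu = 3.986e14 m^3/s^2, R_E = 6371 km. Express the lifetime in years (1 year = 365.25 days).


a = R_E + alt = 7139.8000 km = 7.1398e+06 m
da_rev = 2*pi*rho*a^2/BC = 2*pi*1.663e-14*(7.1398e+06)^2/20.6 = 0.258569318 m per revolution
N = H/da_rev = 88667.0000 m / 0.258569318 m = 342913.8485 revolutions
P = 2*pi*sqrt(a^3/mu) = 6003.9946 s
lifetime = N*P = 342913.8485 * 6003.9946 = 2.0588529e+09 s = 23829.3158 days
years = 23829.3158 / 365.25 = 65.2411 years

65.2411 years


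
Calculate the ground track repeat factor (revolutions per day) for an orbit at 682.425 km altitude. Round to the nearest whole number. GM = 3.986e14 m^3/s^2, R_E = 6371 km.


r = 7.053425e+06 m
T = 2*pi*sqrt(r^3/mu) = 5895.3732 s = 98.2562 min
revs/day = 1440 / 98.2562 = 14.6556
Rounded: 15 revolutions per day

15 revolutions per day


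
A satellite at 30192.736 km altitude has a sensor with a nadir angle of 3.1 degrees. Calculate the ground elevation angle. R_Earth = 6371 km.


r = R_E + alt = 36563.7360 km
Law of sines in the satellite / Earth-center / ground-point triangle:
  sin(nadir)/R_E = sin(90 + el)/r  =>  cos(el) = (r/R_E)*sin(nadir)
cos(el) = (36563.7360 / 6371.0000) * sin(3.1 deg) = 0.3103631
el = arccos(0.3103631) = 71.9189 deg
(Earth-central angle = 90 - nadir - el = 14.9811 deg)

71.9189 degrees


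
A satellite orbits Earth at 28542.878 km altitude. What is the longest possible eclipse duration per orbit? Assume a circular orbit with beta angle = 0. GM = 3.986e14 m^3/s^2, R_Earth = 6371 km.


r = 34913.8780 km
T = 1082.0744 min
Eclipse fraction = arcsin(R_E/r)/pi = arcsin(6371.0000/34913.8780)/pi
= arcsin(0.1824776)/pi = 0.0584117
Eclipse duration = 0.0584117 * 1082.0744 = 63.2058 min

63.2058 minutes


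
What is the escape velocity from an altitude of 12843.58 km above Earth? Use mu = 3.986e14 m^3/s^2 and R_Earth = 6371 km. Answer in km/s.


r = 6371.0 + 12843.58 = 19214.5800 km = 1.921458e+07 m
v_esc = sqrt(2*mu/r) = sqrt(2*3.986e14 / 1.921458e+07)
v_esc = 6441.2210 m/s = 6.4412 km/s

6.4412 km/s


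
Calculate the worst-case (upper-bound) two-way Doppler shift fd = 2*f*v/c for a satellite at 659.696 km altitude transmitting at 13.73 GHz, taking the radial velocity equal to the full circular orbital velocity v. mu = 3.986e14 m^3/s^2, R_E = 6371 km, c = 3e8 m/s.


r = 7.030696e+06 m
v = sqrt(mu/r) = 7529.5581 m/s (worst-case radial velocity)
f = 13.73 GHz = 1.373e+10 Hz
fd = 2*f*v/c = 2*1.373e+10*7529.5581/3.0e+08
fd = 689205.5490 Hz

689205.5490 Hz


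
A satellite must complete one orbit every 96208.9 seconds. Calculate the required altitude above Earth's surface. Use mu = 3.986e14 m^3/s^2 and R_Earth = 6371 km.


T = 96208.9 s
r = (mu*T^2/(4*pi^2))^(1/3) = (3.986e14 * 96208.9^2 / (4*pi^2))^(1/3)
r = 4.5380508e+07 m = 45380.5079 km
alt = r - R_E = 45380.5079 - 6371 = 39009.5079 km

39009.5079 km


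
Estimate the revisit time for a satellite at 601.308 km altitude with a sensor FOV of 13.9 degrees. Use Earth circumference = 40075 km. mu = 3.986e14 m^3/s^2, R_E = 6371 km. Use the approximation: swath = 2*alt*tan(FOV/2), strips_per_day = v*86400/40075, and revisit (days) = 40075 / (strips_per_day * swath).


swath = 2*601.308*tan(0.1213004) = 146.5975 km
v = sqrt(mu/r) = 7561.0196 m/s = 7.5610 km/s
strips/day = v*86400/40075 = 7.5610*86400/40075 = 16.3012
coverage/day = strips * swath = 16.3012 * 146.5975 = 2389.7205 km
revisit = 40075 / 2389.7205 = 16.7697 days

16.7697 days


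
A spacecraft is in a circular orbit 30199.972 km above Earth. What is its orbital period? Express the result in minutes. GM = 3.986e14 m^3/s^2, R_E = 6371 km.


r = 36570.9720 km = 3.6570972e+07 m
T = 2*pi*sqrt(r^3/mu) = 2*pi*sqrt(4.8911334e+22 / 3.986e14)
T = 69601.0796 s = 1160.0180 min

1160.0180 minutes


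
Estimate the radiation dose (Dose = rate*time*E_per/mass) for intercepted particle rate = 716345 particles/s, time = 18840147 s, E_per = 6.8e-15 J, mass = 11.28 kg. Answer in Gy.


Total energy deposited = rate * time * E_per
  = 716345 * 18840147 * 6.8e-15 = 0.09177311 J
Dose = E_total / mass = 0.09177311 / 11.28
Dose = 0.008135914 Gy

0.0081 Gy


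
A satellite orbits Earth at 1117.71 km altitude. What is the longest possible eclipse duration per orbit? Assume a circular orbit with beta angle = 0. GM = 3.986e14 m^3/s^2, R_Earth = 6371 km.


r = 7488.7100 km
T = 107.4906 min
Eclipse fraction = arcsin(R_E/r)/pi = arcsin(6371.0000/7488.7100)/pi
= arcsin(0.8507473)/pi = 0.3238503
Eclipse duration = 0.3238503 * 107.4906 = 34.8109 min

34.8109 minutes


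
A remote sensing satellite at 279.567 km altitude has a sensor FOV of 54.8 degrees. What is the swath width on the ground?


FOV = 54.8 deg = 0.9564404 rad
swath = 2 * alt * tan(FOV/2) = 2 * 279.567 * tan(0.4782202)
swath = 2 * 279.567 * 0.5183508
swath = 289.8275 km

289.8275 km


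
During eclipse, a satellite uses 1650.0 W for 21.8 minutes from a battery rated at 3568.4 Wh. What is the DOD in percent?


E_used = P * t / 60 = 1650.0 * 21.8 / 60 = 599.5000 Wh
DOD = E_used / E_total * 100 = 599.5000 / 3568.4 * 100
DOD = 16.8002 %

16.8002 %


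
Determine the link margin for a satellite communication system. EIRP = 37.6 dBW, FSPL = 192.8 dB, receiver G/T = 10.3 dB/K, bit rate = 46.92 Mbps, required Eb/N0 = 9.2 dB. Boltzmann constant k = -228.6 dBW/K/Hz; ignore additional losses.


C/N0 = EIRP - FSPL + G/T - k = 37.6 - 192.8 + 10.3 - (-228.6)
C/N0 = 83.7000 dB-Hz
R_b = 46.92 Mbps = 4.692e+07 bps -> 10*log10(R_b) = 76.7136 dB-Hz
Eb/N0 = C/N0 - 10*log10(R_b) = 83.7000 - 76.7136 = 6.9864 dB
Margin = Eb/N0 - Eb/N0_req = 6.9864 - 9.2 = -2.2136 dB (negative margin: link does not close)

-2.2136 dB


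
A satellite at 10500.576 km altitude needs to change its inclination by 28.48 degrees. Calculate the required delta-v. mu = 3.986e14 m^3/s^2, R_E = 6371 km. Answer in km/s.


r = 16871.5760 km = 1.6871576e+07 m
V = sqrt(mu/r) = 4860.6105 m/s
di = 28.48 deg = 0.4970698 rad
dV = 2*V*sin(di/2) = 2*4860.6105*sin(0.2485349)
dV = 2391.2661 m/s = 2.3913 km/s

2.3913 km/s


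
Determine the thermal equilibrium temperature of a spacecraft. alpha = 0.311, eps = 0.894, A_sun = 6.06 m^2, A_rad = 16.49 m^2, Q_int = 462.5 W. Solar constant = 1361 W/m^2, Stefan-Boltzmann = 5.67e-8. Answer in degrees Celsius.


Numerator = alpha*S*A_sun + Q_int = 0.311*1361*6.06 + 462.5 = 3027.5223 W
Denominator = eps*sigma*A_rad = 0.894*5.67e-8*16.49 = 8.358748e-07 W/K^4
T^4 = 3.6219805e+09 K^4
T = 245.3220 K = -27.8280 C

-27.8280 degrees Celsius


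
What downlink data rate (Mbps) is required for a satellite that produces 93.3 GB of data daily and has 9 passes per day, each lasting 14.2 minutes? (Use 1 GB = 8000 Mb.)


total contact time = 9 * 14.2 * 60 = 7668.0000 s
data = 93.3 GB = 746400.0000 Mb
rate = 746400.0000 / 7668.0000 = 97.3396 Mbps

97.3396 Mbps


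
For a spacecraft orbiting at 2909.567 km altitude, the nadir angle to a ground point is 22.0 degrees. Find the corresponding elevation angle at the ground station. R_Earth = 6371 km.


r = R_E + alt = 9280.5670 km
Law of sines in the satellite / Earth-center / ground-point triangle:
  sin(nadir)/R_E = sin(90 + el)/r  =>  cos(el) = (r/R_E)*sin(nadir)
cos(el) = (9280.5670 / 6371.0000) * sin(22.0 deg) = 0.5456854
el = arccos(0.5456854) = 56.9285 deg
(Earth-central angle = 90 - nadir - el = 11.0715 deg)

56.9285 degrees
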